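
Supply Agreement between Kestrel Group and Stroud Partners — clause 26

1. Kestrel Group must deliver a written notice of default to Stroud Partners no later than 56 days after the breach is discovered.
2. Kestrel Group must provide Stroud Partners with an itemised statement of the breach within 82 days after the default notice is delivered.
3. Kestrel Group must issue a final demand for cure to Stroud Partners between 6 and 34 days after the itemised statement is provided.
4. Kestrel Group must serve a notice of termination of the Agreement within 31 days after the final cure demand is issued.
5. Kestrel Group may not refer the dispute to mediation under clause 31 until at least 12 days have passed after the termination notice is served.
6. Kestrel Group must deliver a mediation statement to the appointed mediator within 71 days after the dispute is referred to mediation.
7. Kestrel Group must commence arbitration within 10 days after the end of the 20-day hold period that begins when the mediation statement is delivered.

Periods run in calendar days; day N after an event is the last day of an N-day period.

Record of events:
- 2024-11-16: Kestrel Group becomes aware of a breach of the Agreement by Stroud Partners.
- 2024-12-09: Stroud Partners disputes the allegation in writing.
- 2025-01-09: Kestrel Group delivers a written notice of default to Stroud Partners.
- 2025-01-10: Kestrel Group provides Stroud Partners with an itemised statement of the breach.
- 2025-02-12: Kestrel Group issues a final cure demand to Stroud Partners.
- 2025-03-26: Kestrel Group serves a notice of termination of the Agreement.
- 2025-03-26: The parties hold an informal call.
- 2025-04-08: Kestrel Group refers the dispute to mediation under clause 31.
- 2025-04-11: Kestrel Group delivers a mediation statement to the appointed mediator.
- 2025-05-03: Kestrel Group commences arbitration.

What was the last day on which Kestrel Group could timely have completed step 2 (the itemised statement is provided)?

Step 2 runs from 2025-01-09, when the default notice is delivered. 82 days after 2025-01-09 is 2025-04-01.

2025-04-01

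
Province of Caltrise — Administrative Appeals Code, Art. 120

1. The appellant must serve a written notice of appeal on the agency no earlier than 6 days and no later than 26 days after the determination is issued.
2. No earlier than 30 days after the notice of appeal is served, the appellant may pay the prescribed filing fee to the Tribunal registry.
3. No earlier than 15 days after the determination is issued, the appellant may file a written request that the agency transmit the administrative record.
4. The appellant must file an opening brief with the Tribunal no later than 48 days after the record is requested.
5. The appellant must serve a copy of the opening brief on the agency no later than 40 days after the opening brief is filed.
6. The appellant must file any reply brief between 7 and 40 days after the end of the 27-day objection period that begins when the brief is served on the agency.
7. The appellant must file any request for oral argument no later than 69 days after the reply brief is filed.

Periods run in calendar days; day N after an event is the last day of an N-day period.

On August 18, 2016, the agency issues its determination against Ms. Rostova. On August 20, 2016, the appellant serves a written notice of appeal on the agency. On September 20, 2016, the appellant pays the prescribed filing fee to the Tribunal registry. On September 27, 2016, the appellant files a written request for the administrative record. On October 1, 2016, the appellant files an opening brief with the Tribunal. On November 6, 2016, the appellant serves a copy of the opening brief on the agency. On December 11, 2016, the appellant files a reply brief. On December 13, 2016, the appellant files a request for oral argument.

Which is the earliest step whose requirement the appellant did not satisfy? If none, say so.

(1) the permitted window runs from August 18, 2016 + 6 = August 24, 2016 to August 18, 2016 + 26 = September 13, 2016; August 20, 2016 is 4 days too early.
Later steps need not be reached.

Step 1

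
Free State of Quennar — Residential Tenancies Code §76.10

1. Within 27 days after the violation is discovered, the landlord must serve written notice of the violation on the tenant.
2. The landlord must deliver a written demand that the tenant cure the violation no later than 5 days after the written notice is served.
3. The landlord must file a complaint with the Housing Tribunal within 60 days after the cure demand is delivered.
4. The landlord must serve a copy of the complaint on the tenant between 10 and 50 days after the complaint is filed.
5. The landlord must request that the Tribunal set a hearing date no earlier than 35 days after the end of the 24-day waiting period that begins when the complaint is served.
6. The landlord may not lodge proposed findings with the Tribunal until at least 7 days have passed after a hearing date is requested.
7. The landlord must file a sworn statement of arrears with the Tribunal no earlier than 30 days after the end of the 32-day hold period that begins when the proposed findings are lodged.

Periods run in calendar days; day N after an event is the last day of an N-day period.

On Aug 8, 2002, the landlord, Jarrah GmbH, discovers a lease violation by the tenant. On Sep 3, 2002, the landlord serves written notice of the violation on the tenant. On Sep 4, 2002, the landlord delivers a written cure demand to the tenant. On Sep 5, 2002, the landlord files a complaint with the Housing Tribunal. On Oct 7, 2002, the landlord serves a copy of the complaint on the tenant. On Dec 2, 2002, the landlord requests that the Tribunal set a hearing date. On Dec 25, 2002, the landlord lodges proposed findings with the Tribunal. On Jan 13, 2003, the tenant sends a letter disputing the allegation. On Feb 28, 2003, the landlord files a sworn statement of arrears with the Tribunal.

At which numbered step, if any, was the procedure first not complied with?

Step 5

Step 1: 27 days after Aug 8, 2002 (when the violation is discovered) is Sep 4, 2002; completed Sep 3, 2002, before the deadline.
Step 2: 5 days after Sep 3, 2002 (when the written notice is served) is Sep 8, 2002; Sep 4, 2002 is within that limit.
Step 3: 60 days after Sep 4, 2002 (when the cure demand is delivered) is Nov 3, 2002; Sep 5, 2002 is within that limit.
Step 4: the window is 10–50 days after Sep 5, 2002 (when the complaint is filed), so Sep 15, 2002 through Oct 25, 2002; done Oct 7, 2002 — within the window.
Step 5: the earliest permitted date is 35 days after Oct 31, 2002 (end of the 24-day waiting period, which began when the complaint is served on Oct 7, 2002), i.e. Dec 5, 2002; done Dec 2, 2002 — 3 days too early.
No need to go further; step 5 was not satisfied.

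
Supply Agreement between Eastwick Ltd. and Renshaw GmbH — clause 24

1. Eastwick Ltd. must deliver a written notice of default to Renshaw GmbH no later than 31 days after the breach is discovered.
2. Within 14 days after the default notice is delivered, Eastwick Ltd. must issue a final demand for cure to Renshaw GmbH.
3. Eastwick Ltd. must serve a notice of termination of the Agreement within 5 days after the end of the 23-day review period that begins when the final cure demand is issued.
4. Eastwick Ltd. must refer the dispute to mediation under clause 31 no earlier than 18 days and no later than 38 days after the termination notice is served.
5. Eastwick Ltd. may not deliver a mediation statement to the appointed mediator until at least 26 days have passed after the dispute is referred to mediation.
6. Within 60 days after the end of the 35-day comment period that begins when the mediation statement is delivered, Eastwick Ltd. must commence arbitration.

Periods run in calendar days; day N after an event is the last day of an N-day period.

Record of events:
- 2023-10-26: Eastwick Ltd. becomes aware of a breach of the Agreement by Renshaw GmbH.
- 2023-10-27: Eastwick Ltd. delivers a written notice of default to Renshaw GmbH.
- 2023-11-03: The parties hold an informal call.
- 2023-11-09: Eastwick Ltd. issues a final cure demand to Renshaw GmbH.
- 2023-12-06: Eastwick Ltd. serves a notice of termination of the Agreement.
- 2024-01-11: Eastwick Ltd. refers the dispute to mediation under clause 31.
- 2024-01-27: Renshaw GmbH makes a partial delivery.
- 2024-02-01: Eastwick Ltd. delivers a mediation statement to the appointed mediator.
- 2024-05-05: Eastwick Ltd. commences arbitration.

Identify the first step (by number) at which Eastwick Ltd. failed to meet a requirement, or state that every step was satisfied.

Step 5

Step 1: 31 days after 2023-10-26 (when the breach is discovered) is 2023-11-26; 2023-10-27 is within that limit.
Step 2: 14 days after 2023-10-27 (when the default notice is delivered) is 2023-11-10; 2023-11-09 is within that limit.
Step 3: 5 days after 2023-12-02 (end of the 23-day review period, which began when the final cure demand is issued on 2023-11-09) is 2023-12-07; completed 2023-12-06, before the deadline.
Step 4: the window is 18–38 days after 2023-12-06 (when the termination notice is served), so 2023-12-24 through 2024-01-13; done 2024-01-11 — within the window.
Step 5: the earliest permitted date is 26 days after 2024-01-11 (when the dispute is referred to mediation), i.e. 2024-02-06; acted on 2024-02-01, 5 days prematurely.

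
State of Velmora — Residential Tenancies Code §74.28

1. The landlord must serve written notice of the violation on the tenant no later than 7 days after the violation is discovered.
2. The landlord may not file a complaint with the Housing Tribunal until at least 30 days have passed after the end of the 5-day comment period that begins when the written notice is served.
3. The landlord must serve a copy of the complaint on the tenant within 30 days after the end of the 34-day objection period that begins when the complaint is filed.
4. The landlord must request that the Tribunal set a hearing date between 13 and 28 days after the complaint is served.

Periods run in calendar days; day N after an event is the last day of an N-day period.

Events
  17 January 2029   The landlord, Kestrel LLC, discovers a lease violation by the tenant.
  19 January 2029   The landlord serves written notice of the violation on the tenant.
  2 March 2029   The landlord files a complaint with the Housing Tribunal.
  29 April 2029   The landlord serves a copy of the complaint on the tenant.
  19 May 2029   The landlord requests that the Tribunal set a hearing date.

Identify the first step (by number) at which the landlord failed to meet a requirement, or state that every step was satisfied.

None — every step was satisfied

(1) due by 17 January 2029 + 7 days = 24 January 2029; 19 January 2029 is within that limit.
(2) permitted from 24 January 2029 + 30 days = 23 February 2029 onward; done 2 March 2029, after the minimum wait.
(3) due by 5 April 2029 + 30 days = 5 May 2029; done 29 April 2029 — timely.
(4) the permitted window runs from 29 April 2029 + 13 = 12 May 2029 to 29 April 2029 + 28 = 27 May 2029; 19 May 2029 falls inside that range.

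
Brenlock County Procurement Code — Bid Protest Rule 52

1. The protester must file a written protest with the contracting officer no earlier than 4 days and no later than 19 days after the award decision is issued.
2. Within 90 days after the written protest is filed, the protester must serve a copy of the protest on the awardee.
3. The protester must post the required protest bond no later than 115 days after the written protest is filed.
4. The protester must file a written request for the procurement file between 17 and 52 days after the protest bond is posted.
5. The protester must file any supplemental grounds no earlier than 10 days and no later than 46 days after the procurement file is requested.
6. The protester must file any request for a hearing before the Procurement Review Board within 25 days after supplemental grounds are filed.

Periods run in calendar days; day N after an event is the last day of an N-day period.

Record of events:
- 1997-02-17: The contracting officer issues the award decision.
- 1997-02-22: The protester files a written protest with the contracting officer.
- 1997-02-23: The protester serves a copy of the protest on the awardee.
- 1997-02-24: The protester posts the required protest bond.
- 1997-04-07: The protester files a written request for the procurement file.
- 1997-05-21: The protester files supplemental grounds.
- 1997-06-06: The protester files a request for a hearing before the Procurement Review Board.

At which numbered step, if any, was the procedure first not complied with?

Step 1: the window is 4–19 days after 1997-02-17 (when the award decision is issued), so 1997-02-21 through 1997-03-08; done 1997-02-22, which is between those dates.
Step 2: 90 days after 1997-02-22 (when the written protest is filed) is 1997-05-23; 1997-02-23 is within that limit.
Step 3: 115 days after 1997-02-22 (when the written protest is filed) is 1997-06-17; done 1997-02-24 — timely.
Step 4: the window is 17–52 days after 1997-02-24 (when the protest bond is posted), so 1997-03-13 through 1997-04-17; done 1997-04-07 — within the window.
Step 5: the window is 10–46 days after 1997-04-07 (when the procurement file is requested), so 1997-04-17 through 1997-05-23; done 1997-05-21, which is between those dates.
Step 6: 25 days after 1997-05-21 (when supplemental grounds are filed) is 1997-06-15; completed 1997-06-06, before the deadline.

None — every step was satisfied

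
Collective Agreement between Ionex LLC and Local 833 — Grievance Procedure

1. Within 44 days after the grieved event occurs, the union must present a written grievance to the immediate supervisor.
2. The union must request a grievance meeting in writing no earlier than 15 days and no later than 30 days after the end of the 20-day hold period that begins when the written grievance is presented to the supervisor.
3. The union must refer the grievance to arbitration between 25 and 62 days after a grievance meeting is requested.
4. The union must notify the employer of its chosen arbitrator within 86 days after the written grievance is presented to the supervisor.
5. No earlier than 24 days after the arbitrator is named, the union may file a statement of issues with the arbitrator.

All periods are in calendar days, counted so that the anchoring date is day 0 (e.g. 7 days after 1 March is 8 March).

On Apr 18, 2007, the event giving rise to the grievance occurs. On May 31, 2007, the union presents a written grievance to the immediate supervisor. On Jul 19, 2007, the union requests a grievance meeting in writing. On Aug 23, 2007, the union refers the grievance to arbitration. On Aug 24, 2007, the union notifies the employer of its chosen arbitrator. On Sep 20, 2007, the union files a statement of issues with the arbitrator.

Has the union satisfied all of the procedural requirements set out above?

Yes

Step 1 — counting 44 days from Apr 18, 2007 (when the grieved event occurs) gives a deadline of Jun 1, 2007; May 31, 2007 is within that limit.
Step 2 — 15 and 30 days from Jun 20, 2007 (end of the 20-day hold period, which began when the written grievance is presented to the supervisor on May 31, 2007) are Jul 5, 2007 and Jul 20, 2007 respectively; Jul 19, 2007 falls inside that range.
Step 3 — 25 and 62 days from Jul 19, 2007 (when a grievance meeting is requested) are Aug 13, 2007 and Sep 19, 2007 respectively; Aug 23, 2007 falls inside that range.
Step 4 — counting 86 days from May 31, 2007 (when the written grievance is presented to the supervisor) gives a deadline of Aug 25, 2007; Aug 24, 2007 is within that limit.
Step 5 — must wait 24 days from Aug 24, 2007 (when the arbitrator is named), so not before Sep 17, 2007; done Sep 20, 2007 — permitted.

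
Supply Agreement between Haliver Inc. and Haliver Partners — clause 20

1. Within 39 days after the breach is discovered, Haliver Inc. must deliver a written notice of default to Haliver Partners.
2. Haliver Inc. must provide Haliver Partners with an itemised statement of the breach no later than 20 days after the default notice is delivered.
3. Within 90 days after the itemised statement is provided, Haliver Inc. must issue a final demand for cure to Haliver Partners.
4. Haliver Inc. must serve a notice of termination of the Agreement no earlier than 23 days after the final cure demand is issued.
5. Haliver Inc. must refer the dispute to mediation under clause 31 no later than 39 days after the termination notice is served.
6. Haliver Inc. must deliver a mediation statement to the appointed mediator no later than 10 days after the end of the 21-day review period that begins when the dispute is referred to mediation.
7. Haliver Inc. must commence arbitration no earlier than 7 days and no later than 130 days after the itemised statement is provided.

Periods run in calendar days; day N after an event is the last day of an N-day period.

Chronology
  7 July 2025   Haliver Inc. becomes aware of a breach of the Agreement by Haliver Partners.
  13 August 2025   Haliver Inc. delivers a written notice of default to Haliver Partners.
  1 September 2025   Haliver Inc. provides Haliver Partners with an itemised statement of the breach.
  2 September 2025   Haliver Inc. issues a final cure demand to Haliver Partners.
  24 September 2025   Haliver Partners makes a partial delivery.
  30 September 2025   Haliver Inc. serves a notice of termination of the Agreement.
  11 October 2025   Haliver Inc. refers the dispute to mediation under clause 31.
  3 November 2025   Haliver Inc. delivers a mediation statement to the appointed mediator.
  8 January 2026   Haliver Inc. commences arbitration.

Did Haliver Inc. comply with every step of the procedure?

Yes

Step 1 — counting 39 days from 7 July 2025 (when the breach is discovered) gives a deadline of 15 August 2025; completed 13 August 2025, before the deadline.
Step 2 — counting 20 days from 13 August 2025 (when the default notice is delivered) gives a deadline of 2 September 2025; 1 September 2025 is within that limit.
Step 3 — counting 90 days from 1 September 2025 (when the itemised statement is provided) gives a deadline of 30 November 2025; completed 2 September 2025, before the deadline.
Step 4 — must wait 23 days from 2 September 2025 (when the final cure demand is issued), so not before 25 September 2025; 30 September 2025 is on or after that date.
Step 5 — counting 39 days from 30 September 2025 (when the termination notice is served) gives a deadline of 8 November 2025; completed 11 October 2025, before the deadline.
Step 6 — counting 10 days from 1 November 2025 (end of the 21-day review period, which began when the dispute is referred to mediation on 11 October 2025) gives a deadline of 11 November 2025; done 3 November 2025 — timely.
Step 7 — 7 and 130 days from 1 September 2025 (when the itemised statement is provided) are 8 September 2025 and 9 January 2026 respectively; 8 January 2026 falls inside that range.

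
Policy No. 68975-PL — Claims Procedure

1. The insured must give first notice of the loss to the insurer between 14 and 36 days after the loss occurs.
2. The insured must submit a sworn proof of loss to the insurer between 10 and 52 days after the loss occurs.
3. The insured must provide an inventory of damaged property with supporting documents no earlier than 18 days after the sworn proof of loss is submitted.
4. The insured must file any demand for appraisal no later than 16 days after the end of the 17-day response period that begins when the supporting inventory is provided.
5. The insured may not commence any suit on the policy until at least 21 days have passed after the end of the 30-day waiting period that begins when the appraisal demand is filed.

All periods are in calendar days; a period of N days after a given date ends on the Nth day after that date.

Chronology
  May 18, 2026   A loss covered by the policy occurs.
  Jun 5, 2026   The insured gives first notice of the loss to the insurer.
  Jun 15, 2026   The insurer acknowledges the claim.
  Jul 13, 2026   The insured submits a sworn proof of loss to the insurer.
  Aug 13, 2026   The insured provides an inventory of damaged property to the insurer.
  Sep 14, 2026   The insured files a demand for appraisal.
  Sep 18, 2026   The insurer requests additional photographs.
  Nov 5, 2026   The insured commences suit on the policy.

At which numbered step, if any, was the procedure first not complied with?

Step 1: the window is 14–36 days after May 18, 2026 (when the loss occurs), so Jun 1, 2026 through Jun 23, 2026; Jun 5, 2026 falls inside that range.
Step 2: the window is 10–52 days after May 18, 2026 (when the loss occurs), so May 28, 2026 through Jul 9, 2026; Jul 13, 2026 is 4 days past the end of the window.
That is the first point of non-compliance.

Step 2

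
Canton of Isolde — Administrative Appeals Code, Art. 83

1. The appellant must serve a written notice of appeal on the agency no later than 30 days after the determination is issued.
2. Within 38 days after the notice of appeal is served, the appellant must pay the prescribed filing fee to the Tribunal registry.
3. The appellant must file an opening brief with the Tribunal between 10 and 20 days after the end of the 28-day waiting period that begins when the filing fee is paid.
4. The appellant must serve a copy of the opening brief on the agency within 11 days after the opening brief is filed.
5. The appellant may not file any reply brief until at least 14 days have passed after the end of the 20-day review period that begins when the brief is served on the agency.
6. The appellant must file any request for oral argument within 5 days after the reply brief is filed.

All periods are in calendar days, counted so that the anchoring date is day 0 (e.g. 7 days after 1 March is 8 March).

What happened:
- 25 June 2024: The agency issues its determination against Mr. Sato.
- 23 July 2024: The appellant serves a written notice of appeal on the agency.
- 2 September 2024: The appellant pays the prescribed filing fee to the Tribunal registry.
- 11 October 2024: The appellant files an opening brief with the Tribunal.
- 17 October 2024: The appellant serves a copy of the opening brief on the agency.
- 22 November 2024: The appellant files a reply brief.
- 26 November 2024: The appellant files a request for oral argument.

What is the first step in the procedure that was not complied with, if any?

(1) due by 25 June 2024 + 30 days = 25 July 2024; done 23 July 2024 — timely.
(2) due by 23 July 2024 + 38 days = 30 August 2024; done 2 September 2024 — 3 days late.
That is the first point of non-compliance.

Step 2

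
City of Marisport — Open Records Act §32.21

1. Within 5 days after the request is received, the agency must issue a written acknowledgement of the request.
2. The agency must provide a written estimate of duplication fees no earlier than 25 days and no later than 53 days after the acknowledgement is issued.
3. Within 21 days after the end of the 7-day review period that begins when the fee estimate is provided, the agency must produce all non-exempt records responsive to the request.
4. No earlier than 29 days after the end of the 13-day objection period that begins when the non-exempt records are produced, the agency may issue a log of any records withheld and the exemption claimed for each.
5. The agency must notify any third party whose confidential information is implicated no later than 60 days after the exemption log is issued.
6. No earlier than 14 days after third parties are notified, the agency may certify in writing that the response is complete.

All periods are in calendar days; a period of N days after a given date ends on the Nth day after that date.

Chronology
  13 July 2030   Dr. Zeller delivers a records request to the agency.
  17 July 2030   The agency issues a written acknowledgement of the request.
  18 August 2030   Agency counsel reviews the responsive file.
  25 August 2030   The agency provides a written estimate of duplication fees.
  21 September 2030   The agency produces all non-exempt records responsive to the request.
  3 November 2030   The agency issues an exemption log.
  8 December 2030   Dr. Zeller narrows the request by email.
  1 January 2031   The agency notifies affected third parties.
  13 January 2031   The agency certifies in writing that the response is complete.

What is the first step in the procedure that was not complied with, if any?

Step 6

Step 1 — counting 5 days from 13 July 2030 (when the request is received) gives a deadline of 18 July 2030; 17 July 2030 is within that limit.
Step 2 — 25 and 53 days from 17 July 2030 (when the acknowledgement is issued) are 11 August 2030 and 8 September 2030 respectively; 25 August 2030 falls inside that range.
Step 3 — counting 21 days from 1 September 2030 (end of the 7-day review period, which began when the fee estimate is provided on 25 August 2030) gives a deadline of 22 September 2030; 21 September 2030 is within that limit.
Step 4 — must wait 29 days from 4 October 2030 (end of the 13-day objection period, which began when the non-exempt records are produced on 21 September 2030), so not before 2 November 2030; 3 November 2030 is on or after that date.
Step 5 — counting 60 days from 3 November 2030 (when the exemption log is issued) gives a deadline of 2 January 2031; 1 January 2031 is within that limit.
Step 6 — must wait 14 days from 1 January 2031 (when third parties are notified), so not before 15 January 2031; acted on 13 January 2031, 2 days prematurely.
The procedure was therefore not followed at step 6.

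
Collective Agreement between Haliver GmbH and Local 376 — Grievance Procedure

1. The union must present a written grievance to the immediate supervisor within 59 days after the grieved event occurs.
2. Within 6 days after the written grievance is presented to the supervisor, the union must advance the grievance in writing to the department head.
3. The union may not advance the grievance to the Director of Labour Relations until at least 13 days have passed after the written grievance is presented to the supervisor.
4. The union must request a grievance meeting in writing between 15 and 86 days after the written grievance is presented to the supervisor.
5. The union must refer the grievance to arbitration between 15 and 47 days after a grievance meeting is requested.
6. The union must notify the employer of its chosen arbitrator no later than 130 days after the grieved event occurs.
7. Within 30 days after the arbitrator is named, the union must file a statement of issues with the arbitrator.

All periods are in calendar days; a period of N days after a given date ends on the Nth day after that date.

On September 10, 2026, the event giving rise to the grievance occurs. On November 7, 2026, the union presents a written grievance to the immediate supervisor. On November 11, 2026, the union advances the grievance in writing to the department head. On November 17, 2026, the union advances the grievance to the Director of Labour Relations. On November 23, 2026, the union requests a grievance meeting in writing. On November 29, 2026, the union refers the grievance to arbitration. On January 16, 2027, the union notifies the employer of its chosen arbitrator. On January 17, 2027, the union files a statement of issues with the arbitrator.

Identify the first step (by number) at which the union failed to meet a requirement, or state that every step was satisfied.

Step 3

(1) due by September 10, 2026 + 59 days = November 8, 2026; done November 7, 2026 — timely.
(2) due by November 7, 2026 + 6 days = November 13, 2026; done November 11, 2026 — timely.
(3) permitted from November 7, 2026 + 13 days = November 20, 2026 onward; November 17, 2026 is 3 days before the earliest permitted date.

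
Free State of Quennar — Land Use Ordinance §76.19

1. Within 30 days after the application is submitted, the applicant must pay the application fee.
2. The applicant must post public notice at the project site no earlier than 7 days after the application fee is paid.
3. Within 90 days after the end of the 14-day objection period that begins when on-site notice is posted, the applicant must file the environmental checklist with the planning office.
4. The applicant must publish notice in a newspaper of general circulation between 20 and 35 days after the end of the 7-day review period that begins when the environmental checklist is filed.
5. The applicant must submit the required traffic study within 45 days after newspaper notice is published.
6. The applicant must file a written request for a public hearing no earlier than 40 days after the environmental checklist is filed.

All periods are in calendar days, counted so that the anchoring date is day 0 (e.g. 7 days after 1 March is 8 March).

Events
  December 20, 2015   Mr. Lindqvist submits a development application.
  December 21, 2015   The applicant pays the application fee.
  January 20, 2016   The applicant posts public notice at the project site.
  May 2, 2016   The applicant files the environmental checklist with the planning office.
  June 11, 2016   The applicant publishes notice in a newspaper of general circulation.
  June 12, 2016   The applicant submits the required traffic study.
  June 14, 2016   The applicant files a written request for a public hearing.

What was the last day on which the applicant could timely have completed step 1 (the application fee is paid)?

Step 1 runs from December 20, 2015, when the application is submitted. 30 days after December 20, 2015 is January 19, 2016.

January 19, 2016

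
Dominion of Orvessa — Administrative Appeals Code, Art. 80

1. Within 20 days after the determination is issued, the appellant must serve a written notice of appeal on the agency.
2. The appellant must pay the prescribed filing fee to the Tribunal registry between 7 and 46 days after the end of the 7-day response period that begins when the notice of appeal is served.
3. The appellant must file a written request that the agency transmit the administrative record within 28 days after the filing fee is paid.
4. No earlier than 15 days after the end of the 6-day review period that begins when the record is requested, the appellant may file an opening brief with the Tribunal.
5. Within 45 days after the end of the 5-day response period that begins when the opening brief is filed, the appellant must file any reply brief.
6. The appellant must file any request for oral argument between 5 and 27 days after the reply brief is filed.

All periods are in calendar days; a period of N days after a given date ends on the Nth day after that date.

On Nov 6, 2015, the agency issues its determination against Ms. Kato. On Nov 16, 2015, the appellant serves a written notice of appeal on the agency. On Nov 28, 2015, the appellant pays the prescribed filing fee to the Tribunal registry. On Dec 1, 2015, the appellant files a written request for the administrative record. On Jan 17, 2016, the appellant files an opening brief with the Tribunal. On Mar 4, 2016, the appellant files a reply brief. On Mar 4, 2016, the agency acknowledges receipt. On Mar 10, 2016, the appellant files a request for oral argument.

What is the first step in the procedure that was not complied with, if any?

Step 1: 20 days after Nov 6, 2015 (when the determination is issued) is Nov 26, 2015; completed Nov 16, 2015, before the deadline.
Step 2: the window is 7–46 days after Nov 23, 2015 (end of the 7-day response period, which began when the notice of appeal is served on Nov 16, 2015), so Nov 30, 2015 through Jan 8, 2016; done Nov 28, 2015 — 2 days before the window opened.

Step 2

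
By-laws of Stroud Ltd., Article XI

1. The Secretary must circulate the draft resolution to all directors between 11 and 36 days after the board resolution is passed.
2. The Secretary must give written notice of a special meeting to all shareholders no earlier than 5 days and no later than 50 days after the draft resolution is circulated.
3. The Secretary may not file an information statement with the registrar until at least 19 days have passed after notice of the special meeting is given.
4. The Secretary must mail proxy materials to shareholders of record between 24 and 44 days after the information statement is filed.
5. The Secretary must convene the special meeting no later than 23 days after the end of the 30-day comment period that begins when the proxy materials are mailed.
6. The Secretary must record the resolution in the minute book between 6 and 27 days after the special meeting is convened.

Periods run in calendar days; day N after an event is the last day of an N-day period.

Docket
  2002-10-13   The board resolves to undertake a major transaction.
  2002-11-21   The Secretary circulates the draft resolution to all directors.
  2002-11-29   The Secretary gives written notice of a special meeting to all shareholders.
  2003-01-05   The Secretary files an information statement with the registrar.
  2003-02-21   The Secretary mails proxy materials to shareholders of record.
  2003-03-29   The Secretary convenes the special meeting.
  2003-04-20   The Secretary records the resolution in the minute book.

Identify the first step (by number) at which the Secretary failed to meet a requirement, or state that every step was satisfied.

Step 1 — 11 and 36 days from 2002-10-13 (when the board resolution is passed) are 2002-10-24 and 2002-11-18 respectively; done 2002-11-21 — 3 days after the window closed.
The procedure was therefore not followed at step 1.

Step 1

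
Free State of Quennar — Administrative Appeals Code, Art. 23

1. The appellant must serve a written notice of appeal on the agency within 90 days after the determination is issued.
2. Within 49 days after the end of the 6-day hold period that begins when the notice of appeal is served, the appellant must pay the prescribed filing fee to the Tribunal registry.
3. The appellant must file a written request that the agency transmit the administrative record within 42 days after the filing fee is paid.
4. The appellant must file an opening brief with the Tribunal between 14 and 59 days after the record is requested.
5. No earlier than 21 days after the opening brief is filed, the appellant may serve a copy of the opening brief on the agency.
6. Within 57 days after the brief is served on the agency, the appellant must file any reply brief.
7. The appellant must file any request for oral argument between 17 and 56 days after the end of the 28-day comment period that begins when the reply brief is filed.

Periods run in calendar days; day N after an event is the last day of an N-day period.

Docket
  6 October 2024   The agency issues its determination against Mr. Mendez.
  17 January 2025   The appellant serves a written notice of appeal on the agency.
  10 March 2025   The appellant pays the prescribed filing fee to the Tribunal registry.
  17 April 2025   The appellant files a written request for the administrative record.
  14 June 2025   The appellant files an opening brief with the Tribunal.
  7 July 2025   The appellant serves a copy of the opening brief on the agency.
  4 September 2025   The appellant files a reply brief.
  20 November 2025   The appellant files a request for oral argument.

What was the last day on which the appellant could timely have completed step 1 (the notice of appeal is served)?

Step 1 runs from 6 October 2024, when the determination is issued. 90 days after 6 October 2024 is 4 January 2025.

4 January 2025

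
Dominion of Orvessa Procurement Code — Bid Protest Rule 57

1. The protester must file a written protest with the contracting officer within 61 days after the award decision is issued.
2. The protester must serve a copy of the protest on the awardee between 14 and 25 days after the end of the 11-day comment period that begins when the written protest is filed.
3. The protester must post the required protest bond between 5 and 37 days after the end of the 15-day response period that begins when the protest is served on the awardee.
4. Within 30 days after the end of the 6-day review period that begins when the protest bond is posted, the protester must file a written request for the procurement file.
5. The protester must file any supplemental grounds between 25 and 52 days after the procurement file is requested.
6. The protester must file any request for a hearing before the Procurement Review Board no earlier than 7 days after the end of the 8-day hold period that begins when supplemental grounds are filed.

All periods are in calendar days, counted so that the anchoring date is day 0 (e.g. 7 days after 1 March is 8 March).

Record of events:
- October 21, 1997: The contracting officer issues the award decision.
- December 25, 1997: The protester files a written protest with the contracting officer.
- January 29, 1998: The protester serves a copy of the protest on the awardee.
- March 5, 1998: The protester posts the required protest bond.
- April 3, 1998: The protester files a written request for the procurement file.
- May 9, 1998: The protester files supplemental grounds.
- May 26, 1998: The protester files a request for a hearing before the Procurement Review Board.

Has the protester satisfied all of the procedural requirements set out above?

(1) due by October 21, 1997 + 61 days = December 21, 1997; not done until December 25, 1997, 4 days after the deadline.
The analysis stops there.

No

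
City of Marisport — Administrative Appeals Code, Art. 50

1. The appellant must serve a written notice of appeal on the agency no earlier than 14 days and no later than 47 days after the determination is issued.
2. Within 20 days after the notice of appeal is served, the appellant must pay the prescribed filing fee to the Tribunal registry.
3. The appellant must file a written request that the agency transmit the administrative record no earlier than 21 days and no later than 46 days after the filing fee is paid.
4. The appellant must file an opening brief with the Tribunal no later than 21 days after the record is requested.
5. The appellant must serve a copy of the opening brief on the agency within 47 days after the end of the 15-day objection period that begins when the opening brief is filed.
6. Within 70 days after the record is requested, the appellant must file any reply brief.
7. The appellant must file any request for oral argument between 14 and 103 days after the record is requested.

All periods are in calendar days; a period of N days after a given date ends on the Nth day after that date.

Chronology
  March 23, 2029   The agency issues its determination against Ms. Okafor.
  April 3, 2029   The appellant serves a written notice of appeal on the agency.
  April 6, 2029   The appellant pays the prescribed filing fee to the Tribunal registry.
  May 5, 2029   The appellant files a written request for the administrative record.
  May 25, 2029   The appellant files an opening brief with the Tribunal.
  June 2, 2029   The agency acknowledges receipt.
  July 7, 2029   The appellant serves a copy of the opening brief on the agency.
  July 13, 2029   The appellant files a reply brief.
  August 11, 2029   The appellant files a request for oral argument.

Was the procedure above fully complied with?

(1) the permitted window runs from March 23, 2029 + 14 = April 6, 2029 to March 23, 2029 + 47 = May 9, 2029; done April 3, 2029 — 3 days before the window opened.
That is the first point of non-compliance.

No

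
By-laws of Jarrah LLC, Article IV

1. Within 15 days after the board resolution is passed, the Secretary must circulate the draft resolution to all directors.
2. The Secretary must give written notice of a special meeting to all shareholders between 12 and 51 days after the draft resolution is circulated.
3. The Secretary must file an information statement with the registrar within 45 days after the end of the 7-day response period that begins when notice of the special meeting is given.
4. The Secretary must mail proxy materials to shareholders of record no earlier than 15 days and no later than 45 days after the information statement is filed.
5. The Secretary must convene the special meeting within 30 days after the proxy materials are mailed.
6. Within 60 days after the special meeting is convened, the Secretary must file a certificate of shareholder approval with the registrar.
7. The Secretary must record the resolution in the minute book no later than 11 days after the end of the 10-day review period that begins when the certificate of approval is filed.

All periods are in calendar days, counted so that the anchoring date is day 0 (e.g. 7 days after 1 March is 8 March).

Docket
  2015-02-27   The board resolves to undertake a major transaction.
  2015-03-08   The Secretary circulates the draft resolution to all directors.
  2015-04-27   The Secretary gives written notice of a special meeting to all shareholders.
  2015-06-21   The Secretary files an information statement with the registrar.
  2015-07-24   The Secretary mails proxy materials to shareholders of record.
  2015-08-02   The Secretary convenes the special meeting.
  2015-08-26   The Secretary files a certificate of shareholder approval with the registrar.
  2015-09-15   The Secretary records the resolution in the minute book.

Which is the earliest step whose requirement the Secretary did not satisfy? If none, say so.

Step 3

Step 1: 15 days after 2015-02-27 (when the board resolution is passed) is 2015-03-14; 2015-03-08 is within that limit.
Step 2: the window is 12–51 days after 2015-03-08 (when the draft resolution is circulated), so 2015-03-20 through 2015-04-28; done 2015-04-27, which is between those dates.
Step 3: 45 days after 2015-05-04 (end of the 7-day response period, which began when notice of the special meeting is given on 2015-04-27) is 2015-06-18; done 2015-06-21 — 3 days late.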